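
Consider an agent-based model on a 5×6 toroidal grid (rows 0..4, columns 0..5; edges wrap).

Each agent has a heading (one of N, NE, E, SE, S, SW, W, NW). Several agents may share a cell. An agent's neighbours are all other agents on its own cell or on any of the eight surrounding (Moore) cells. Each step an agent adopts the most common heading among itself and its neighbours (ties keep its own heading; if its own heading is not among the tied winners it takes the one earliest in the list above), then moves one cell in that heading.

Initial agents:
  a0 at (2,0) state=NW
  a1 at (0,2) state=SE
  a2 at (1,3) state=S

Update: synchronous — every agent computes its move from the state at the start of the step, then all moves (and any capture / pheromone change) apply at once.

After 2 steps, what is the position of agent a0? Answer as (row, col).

(0, 4)

t=1: a0@(1,5):NW a1@(1,3):SE a2@(2,3):S
t=2: a0@(0,4):NW a1@(2,4):SE a2@(3,3):S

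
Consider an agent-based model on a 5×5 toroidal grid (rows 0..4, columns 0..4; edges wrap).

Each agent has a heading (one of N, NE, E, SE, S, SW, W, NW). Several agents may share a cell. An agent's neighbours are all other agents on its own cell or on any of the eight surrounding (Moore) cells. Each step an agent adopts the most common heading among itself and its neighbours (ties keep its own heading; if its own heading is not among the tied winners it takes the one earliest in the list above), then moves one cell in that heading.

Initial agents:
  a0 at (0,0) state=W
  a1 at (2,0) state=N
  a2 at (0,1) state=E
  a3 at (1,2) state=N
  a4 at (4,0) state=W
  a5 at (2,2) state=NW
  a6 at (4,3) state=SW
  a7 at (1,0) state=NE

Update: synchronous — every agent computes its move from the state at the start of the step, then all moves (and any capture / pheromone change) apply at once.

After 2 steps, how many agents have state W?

4

t=1: a0@(0,4):W a1@(1,0):N a2@(0,0):W a3@(0,2):N a4@(4,4):W a5@(1,1):NW a6@(0,2):SW a7@(0,1):NE
t=2: a0@(0,3):W a1@(1,4):W a2@(0,4):W a3@(4,2):N a4@(4,3):W a5@(0,1):N a6@(1,1):SW a7@(4,1):N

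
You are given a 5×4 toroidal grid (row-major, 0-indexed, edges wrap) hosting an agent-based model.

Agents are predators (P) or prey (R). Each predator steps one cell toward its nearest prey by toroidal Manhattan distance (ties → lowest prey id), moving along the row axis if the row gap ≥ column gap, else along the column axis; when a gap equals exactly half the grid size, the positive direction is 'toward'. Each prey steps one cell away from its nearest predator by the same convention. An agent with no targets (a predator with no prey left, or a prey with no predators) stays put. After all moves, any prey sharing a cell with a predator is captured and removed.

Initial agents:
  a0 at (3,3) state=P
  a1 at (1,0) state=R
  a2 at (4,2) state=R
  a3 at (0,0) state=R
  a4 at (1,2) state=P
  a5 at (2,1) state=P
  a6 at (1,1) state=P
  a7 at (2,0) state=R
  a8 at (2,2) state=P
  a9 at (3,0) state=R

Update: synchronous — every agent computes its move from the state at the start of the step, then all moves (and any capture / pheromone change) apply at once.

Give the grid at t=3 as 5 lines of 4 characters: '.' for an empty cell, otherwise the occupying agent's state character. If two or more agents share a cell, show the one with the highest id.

t=1: a0@(3,0):P a2@(0,2):R a3@(4,0):R a4@(1,3):P a5@(2,0):P a6@(1,0):P a7@(2,3):R a8@(3,2):P a9@(3,1):R
t=2: a0@(4,0):P a2@(4,2):R a4@(2,3):P a5@(2,3):P a6@(0,0):P a7@(3,3):R a8@(3,1):P a9@(3,2):R
t=3: a0@(4,1):P a4@(3,3):P a5@(3,3):P a6@(0,1):P a7@(4,3):R a8@(3,2):P

.P..
....
....
..PP
.P.R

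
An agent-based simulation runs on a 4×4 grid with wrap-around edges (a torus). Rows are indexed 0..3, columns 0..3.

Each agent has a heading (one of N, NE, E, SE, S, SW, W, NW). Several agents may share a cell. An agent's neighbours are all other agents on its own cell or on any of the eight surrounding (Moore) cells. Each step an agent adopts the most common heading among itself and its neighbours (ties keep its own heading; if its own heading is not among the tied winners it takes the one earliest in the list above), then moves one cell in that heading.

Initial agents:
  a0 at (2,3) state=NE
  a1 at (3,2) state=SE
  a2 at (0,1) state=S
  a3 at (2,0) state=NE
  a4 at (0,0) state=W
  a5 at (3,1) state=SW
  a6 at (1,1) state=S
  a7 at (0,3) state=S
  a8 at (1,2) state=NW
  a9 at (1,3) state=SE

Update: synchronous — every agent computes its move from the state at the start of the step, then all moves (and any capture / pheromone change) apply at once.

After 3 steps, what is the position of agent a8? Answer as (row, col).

t=1: a0@(1,0):NE a1@(0,2):S a2@(1,1):S a3@(1,1):NE a4@(1,0):S a5@(0,0):SW a6@(2,1):S a7@(1,0):SE a8@(2,2):S a9@(0,0):NE
t=2: a0@(0,1):NE a1@(1,2):S a2@(2,1):S a3@(2,1):S a4@(2,0):S a5@(3,1):NE a6@(3,1):S a7@(0,1):NE a8@(3,2):S a9@(3,1):NE
t=3: a0@(3,2):NE a1@(2,2):S a2@(3,1):S a3@(3,1):S a4@(3,0):S a5@(0,1):S a6@(0,1):S a7@(3,2):NE a8@(0,2):S a9@(0,1):S

(0, 2)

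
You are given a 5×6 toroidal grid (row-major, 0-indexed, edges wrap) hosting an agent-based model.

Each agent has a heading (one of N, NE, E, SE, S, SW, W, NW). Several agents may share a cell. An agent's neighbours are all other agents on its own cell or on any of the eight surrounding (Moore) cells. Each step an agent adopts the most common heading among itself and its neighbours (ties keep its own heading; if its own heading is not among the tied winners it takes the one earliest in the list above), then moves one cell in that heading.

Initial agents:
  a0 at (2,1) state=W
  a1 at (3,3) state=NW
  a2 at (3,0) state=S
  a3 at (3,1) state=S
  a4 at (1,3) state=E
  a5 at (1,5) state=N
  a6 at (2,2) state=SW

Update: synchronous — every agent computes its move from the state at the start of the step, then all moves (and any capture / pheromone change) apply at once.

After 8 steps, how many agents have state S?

7

t=1: a0@(3,1):S a1@(2,2):NW a2@(4,0):S a3@(4,1):S a4@(1,4):E a5@(0,5):N a6@(3,1):SW
t=2: a0@(4,1):S a1@(1,1):NW a2@(0,0):S a3@(0,1):S a4@(1,5):E a5@(4,5):N a6@(4,1):S
t=3: a0@(0,1):S a1@(2,1):S a2@(1,0):S a3@(1,1):S a4@(1,0):E a5@(3,5):N a6@(0,1):S
t=4: a0@(1,1):S a1@(3,1):S a2@(2,0):S a3@(2,1):S a4@(2,0):S a5@(2,5):N a6@(1,1):S
t=5: a0@(2,1):S a1@(4,1):S a2@(3,0):S a3@(3,1):S a4@(3,0):S a5@(3,5):S a6@(2,1):S
t=6: a0@(3,1):S a1@(0,1):S a2@(4,0):S a3@(4,1):S a4@(4,0):S a5@(4,5):S a6@(3,1):S
t=7: a0@(4,1):S a1@(1,1):S a2@(0,0):S a3@(0,1):S a4@(0,0):S a5@(0,5):S a6@(4,1):S
t=8: a0@(0,1):S a1@(2,1):S a2@(1,0):S a3@(1,1):S a4@(1,0):S a5@(1,5):S a6@(0,1):S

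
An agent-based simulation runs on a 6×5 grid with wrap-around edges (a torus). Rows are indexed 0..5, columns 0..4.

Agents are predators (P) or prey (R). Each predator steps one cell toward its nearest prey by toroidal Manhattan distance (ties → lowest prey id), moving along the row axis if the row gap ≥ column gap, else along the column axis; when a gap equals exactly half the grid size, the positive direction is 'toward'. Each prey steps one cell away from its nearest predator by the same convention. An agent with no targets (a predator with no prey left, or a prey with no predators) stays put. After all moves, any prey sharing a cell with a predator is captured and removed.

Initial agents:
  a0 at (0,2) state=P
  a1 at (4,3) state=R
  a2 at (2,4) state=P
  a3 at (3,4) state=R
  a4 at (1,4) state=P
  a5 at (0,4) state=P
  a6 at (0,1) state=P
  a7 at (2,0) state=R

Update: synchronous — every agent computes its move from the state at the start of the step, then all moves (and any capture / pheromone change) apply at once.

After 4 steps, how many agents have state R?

t=1: a0@(5,2):P a1@(3,3):R a2@(3,4):P a3@(4,4):R a4@(2,4):P a5@(5,4):P a6@(1,1):P a7@(2,1):R
t=2: a0@(4,2):P a1@(3,2):R a2@(3,3):P a3@(5,4):R a4@(3,4):P a5@(4,4):P a6@(2,1):P a7@(3,1):R
t=3: a0@(3,2):P a1@(2,2):R a2@(3,2):P a3@(0,4):R a4@(3,3):P a5@(5,4):P a6@(3,1):P a7@(4,1):R
t=4: a0@(2,2):P a1@(1,2):R a2@(2,2):P a3@(1,4):R a4@(2,3):P a5@(0,4):P a6@(4,1):P a7@(5,1):R

3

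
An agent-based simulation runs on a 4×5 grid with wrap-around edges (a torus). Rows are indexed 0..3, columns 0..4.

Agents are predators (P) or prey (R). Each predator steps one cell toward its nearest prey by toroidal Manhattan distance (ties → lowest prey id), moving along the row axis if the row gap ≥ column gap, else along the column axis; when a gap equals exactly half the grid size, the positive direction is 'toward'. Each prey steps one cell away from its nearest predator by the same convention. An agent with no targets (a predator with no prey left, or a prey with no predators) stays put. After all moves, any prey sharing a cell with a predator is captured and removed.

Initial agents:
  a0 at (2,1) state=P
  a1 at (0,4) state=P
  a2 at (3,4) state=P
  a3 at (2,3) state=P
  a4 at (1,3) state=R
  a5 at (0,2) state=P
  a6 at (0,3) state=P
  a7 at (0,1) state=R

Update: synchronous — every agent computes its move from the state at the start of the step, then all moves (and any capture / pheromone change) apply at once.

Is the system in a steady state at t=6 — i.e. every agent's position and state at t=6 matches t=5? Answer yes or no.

yes

t=1: a0@(3,1):P a1@(1,4):P a2@(0,4):P a3@(1,3):P a4@(0,3):R a5@(0,1):P a6@(1,3):P a7@(0,0):R
t=2: a0@(0,1):P a1@(0,4):P a2@(0,3):P a3@(0,3):P a4@(0,2):R a5@(0,0):P a6@(0,3):P
t=3: a0@(0,2):P a1@(0,3):P a2@(0,2):P a3@(0,2):P a5@(0,1):P a6@(0,2):P
t=4: (unchanged — steady state)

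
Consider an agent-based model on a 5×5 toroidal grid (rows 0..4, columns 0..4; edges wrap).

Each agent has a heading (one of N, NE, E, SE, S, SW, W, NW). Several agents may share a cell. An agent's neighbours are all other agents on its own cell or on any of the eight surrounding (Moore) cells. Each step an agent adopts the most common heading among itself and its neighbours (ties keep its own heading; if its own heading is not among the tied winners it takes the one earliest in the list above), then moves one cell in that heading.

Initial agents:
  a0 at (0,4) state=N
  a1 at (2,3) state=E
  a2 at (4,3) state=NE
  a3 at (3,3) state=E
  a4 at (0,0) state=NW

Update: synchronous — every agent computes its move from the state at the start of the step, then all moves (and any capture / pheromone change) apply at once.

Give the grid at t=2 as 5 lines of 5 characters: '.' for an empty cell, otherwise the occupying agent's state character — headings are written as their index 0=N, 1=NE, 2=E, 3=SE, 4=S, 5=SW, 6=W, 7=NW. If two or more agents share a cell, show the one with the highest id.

t=1: a0@(4,4):N a1@(2,4):E a2@(3,4):NE a3@(3,4):E a4@(4,4):NW
t=2: a0@(3,4):N a1@(2,0):E a2@(3,0):E a3@(3,0):E a4@(3,3):NW

.....
.....
2....
2..70
.....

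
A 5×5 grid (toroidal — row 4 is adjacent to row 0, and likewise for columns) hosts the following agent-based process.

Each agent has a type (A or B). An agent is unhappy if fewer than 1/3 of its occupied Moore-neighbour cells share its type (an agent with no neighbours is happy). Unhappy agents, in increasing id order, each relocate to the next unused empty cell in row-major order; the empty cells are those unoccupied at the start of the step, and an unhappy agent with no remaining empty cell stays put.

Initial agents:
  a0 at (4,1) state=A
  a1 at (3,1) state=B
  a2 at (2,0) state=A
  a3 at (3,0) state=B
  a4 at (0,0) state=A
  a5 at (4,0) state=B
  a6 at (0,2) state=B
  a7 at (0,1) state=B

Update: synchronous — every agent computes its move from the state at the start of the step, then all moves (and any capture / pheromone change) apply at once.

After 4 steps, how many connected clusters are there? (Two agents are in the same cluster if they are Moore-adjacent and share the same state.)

t=1: a0@(0,3):A a1@(3,1):B a2@(0,4):A a3@(3,0):B a4@(0,0):A a5@(4,0):B a6@(0,2):B a7@(0,1):B
t=2: (unchanged — steady state)

2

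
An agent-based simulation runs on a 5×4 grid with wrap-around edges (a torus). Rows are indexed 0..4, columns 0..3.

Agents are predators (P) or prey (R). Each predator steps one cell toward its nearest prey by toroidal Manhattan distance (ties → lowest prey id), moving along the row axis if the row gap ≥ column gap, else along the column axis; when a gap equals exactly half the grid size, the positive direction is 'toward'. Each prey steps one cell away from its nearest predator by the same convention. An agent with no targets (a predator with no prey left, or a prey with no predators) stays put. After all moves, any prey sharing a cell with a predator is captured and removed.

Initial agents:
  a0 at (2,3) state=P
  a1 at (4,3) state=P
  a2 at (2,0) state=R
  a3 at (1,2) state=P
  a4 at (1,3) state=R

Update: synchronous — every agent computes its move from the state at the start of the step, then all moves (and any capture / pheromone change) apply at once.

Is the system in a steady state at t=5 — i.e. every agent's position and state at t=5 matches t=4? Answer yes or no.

t=1: a0@(2,0):P a1@(0,3):P a2@(2,1):R a3@(1,3):P
t=2: a0@(2,1):P a1@(1,3):P a2@(2,2):R a3@(1,0):P
t=3: a0@(2,2):P a1@(2,3):P a3@(1,1):P
t=4: (unchanged — steady state)

yes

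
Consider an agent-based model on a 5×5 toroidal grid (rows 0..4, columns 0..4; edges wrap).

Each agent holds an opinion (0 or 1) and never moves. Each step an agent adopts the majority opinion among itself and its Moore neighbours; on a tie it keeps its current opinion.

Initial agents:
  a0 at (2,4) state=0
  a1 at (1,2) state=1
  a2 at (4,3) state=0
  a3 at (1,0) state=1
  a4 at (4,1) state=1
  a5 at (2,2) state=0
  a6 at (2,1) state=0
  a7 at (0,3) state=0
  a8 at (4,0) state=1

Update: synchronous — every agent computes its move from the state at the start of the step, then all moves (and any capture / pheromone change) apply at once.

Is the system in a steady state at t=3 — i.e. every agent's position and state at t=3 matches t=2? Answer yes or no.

yes

t=1: a0@(2,4):0 a1@(1,2):0 a2@(4,3):0 a3@(1,0):0 a4@(4,1):1 a5@(2,2):0 a6@(2,1):0 a7@(0,3):0 a8@(4,0):1
t=2: (unchanged — steady state)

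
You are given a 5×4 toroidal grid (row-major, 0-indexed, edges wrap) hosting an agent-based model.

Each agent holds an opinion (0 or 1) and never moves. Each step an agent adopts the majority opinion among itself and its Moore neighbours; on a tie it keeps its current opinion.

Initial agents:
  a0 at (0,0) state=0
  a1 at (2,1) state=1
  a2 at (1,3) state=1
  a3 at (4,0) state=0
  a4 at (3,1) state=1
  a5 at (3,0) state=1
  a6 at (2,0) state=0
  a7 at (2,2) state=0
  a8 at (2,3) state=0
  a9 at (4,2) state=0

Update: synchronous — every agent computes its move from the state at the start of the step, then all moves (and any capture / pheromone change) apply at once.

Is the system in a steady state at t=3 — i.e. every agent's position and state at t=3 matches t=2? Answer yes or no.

t=1: a0@(0,0):0 a1@(2,1):1 a2@(1,3):0 a3@(4,0):0 a4@(3,1):0 a5@(3,0):1 a6@(2,0):1 a7@(2,2):1 a8@(2,3):0 a9@(4,2):0
t=2: a0@(0,0):0 a1@(2,1):1 a2@(1,3):0 a3@(4,0):0 a4@(3,1):1 a5@(3,0):1 a6@(2,0):1 a7@(2,2):0 a8@(2,3):1 a9@(4,2):0
t=3: a0@(0,0):0 a1@(2,1):1 a2@(1,3):0 a3@(4,0):0 a4@(3,1):1 a5@(3,0):1 a6@(2,0):1 a7@(2,2):1 a8@(2,3):1 a9@(4,2):0

no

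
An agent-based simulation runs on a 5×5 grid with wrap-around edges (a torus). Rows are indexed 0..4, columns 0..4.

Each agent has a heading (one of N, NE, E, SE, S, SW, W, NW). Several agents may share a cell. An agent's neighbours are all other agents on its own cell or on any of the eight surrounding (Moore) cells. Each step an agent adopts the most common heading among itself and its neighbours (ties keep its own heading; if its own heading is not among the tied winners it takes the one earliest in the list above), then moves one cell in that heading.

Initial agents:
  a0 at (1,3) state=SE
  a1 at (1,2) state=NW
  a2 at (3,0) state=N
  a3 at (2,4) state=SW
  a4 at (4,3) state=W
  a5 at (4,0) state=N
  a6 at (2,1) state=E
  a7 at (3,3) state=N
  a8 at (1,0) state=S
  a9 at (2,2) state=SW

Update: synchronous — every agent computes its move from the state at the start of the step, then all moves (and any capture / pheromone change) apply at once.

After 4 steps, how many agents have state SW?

t=1: a0@(2,2):SW a1@(0,1):NW a2@(2,0):N a3@(1,4):N a4@(4,2):W a5@(3,0):N a6@(2,2):E a7@(4,2):SW a8@(2,0):S a9@(3,1):SW
t=2: a0@(3,1):SW a1@(4,0):NW a2@(1,0):N a3@(0,4):N a4@(0,1):SW a5@(2,0):N a6@(3,1):SW a7@(0,1):SW a8@(1,0):N a9@(4,0):SW
t=3: a0@(4,0):SW a1@(0,4):SW a2@(0,0):N a3@(4,4):N a4@(1,0):SW a5@(1,0):N a6@(4,0):SW a7@(1,0):SW a8@(0,0):N a9@(0,4):SW
t=4: a0@(0,4):SW a1@(1,3):SW a2@(1,4):SW a3@(0,3):SW a4@(2,4):SW a5@(2,4):SW a6@(0,4):SW a7@(2,4):SW a8@(1,4):SW a9@(1,3):SW

10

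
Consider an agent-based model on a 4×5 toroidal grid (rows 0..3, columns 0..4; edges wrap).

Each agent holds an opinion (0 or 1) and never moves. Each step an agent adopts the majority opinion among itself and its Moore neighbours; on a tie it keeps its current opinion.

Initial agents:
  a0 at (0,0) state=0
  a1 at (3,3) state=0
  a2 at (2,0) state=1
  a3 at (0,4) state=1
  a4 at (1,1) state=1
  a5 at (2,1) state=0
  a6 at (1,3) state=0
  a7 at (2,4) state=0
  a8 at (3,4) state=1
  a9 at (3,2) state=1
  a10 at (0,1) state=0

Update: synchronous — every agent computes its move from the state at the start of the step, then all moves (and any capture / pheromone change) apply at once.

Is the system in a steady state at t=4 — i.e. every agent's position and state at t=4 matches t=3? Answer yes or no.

no

t=1: a0@(0,0):1 a1@(3,3):1 a2@(2,0):1 a3@(0,4):0 a4@(1,1):0 a5@(2,1):1 a6@(1,3):0 a7@(2,4):0 a8@(3,4):1 a9@(3,2):0 a10@(0,1):0
t=2: a0@(0,0):0 a1@(3,3):0 a2@(2,0):1 a3@(0,4):1 a4@(1,1):1 a5@(2,1):1 a6@(1,3):0 a7@(2,4):1 a8@(3,4):1 a9@(3,2):0 a10@(0,1):0
t=3: a0@(0,0):1 a1@(3,3):1 a2@(2,0):1 a3@(0,4):0 a4@(1,1):1 a5@(2,1):1 a6@(1,3):1 a7@(2,4):1 a8@(3,4):1 a9@(3,2):0 a10@(0,1):0
t=4: a0@(0,0):1 a1@(3,3):1 a2@(2,0):1 a3@(0,4):1 a4@(1,1):1 a5@(2,1):1 a6@(1,3):1 a7@(2,4):1 a8@(3,4):1 a9@(3,2):0 a10@(0,1):0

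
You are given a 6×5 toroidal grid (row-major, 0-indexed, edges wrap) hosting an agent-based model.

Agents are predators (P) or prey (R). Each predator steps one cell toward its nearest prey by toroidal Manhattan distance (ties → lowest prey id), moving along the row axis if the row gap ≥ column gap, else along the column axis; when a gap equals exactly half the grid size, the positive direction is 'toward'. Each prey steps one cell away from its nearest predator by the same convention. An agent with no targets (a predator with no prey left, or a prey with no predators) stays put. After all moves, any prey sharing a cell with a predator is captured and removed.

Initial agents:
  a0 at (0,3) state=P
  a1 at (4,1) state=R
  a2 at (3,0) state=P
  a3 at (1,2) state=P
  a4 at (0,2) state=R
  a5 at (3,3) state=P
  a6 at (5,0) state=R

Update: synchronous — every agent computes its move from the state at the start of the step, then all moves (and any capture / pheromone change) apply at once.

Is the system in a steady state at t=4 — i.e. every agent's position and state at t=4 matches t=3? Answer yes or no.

no

t=1: a0@(0,2):P a1@(5,1):R a2@(4,0):P a3@(0,2):P a4@(0,1):R a5@(3,2):P a6@(0,0):R
t=2: a0@(0,1):P a1@(4,1):R a2@(5,0):P a3@(0,1):P a4@(0,0):R a5@(4,2):P a6@(0,4):R
t=3: a0@(0,0):P a1@(4,0):R a2@(0,0):P a3@(0,0):P a4@(0,4):R a5@(4,1):P a6@(0,3):R
t=4: a0@(0,4):P a1@(4,4):R a2@(0,4):P a3@(0,4):P a4@(0,3):R a5@(4,0):P a6@(0,2):R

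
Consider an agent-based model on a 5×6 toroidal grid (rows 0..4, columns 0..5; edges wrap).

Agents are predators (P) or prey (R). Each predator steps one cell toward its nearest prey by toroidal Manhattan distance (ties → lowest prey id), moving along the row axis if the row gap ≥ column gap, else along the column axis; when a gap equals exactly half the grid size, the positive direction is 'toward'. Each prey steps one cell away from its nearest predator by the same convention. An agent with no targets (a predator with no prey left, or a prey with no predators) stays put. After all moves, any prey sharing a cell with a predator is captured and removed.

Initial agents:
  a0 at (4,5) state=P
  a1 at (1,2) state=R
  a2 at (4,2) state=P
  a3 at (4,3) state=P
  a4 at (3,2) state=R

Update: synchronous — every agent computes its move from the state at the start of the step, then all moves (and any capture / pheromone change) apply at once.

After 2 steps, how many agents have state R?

2

t=1: a0@(4,0):P a1@(2,2):R a2@(3,2):P a3@(3,3):P a4@(2,2):R
t=2: a0@(3,0):P a1@(1,2):R a2@(2,2):P a3@(2,3):P a4@(1,2):R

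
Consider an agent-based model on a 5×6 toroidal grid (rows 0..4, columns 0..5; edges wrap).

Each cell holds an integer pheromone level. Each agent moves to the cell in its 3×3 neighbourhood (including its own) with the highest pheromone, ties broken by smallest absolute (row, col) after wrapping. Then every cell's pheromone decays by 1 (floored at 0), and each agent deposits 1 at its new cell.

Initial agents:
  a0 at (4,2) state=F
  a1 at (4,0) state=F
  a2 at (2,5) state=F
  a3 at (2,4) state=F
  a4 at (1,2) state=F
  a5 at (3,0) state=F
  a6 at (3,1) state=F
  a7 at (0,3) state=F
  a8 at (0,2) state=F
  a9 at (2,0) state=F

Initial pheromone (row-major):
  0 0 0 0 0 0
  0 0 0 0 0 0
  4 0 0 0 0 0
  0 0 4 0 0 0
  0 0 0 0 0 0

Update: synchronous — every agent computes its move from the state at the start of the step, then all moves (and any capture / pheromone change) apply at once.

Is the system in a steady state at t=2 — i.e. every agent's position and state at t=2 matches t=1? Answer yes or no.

no

t=1: a0@(3,2) a1@(0,0) a2@(2,0) a3@(1,3) a4@(0,1) a5@(2,0) a6@(2,0) a7@(0,2) a8@(0,1) a9@(2,0) | pheromone: 1 2 1 0 0 0 / 0 0 0 1 0 0 / 7 0 0 0 0 0 / 0 0 4 0 0 0 / 0 0 0 0 0 0
t=2: a0@(3,2) a1@(0,1) a2@(2,0) a3@(0,2) a4@(0,1) a5@(2,0) a6@(2,0) a7@(0,1) a8@(0,1) a9@(2,0) | pheromone: 0 5 1 0 0 0 / 0 0 0 0 0 0 / 10 0 0 0 0 0 / 0 0 4 0 0 0 / 0 0 0 0 0 0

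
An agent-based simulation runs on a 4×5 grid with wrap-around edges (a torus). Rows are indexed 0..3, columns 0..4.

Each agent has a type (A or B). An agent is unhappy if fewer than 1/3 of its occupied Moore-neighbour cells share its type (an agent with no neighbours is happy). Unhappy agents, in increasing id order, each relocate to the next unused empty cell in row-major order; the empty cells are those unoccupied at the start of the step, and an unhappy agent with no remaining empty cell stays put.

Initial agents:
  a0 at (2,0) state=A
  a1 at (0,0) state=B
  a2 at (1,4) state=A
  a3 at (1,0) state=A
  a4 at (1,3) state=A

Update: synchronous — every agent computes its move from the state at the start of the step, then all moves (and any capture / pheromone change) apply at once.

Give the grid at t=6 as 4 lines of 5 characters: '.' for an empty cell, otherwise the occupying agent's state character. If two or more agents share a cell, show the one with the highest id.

B....
A..AA
A....
.....

t=1: a0@(2,0):A a1@(0,1):B a2@(1,4):A a3@(1,0):A a4@(1,3):A
t=2: a0@(2,0):A a1@(0,0):B a2@(1,4):A a3@(1,0):A a4@(1,3):A
t=3: a0@(2,0):A a1@(0,1):B a2@(1,4):A a3@(1,0):A a4@(1,3):A
t=4: a0@(2,0):A a1@(0,0):B a2@(1,4):A a3@(1,0):A a4@(1,3):A
t=5: a0@(2,0):A a1@(0,1):B a2@(1,4):A a3@(1,0):A a4@(1,3):A
t=6: a0@(2,0):A a1@(0,0):B a2@(1,4):A a3@(1,0):A a4@(1,3):A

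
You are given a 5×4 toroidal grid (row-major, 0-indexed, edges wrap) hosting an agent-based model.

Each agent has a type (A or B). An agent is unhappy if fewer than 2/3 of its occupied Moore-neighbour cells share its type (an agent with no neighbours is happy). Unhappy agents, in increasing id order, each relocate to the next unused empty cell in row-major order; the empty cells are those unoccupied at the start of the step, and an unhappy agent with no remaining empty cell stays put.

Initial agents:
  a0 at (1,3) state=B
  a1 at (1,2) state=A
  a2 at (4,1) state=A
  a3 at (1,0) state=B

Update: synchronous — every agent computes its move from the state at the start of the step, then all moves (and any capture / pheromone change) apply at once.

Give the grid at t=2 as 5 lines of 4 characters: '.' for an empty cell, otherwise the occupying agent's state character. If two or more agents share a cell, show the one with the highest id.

..BA
.AB.
....
....
....

t=1: a0@(0,0):B a1@(0,1):A a2@(4,1):A a3@(1,0):B
t=2: a0@(0,2):B a1@(0,3):A a2@(1,1):A a3@(1,2):B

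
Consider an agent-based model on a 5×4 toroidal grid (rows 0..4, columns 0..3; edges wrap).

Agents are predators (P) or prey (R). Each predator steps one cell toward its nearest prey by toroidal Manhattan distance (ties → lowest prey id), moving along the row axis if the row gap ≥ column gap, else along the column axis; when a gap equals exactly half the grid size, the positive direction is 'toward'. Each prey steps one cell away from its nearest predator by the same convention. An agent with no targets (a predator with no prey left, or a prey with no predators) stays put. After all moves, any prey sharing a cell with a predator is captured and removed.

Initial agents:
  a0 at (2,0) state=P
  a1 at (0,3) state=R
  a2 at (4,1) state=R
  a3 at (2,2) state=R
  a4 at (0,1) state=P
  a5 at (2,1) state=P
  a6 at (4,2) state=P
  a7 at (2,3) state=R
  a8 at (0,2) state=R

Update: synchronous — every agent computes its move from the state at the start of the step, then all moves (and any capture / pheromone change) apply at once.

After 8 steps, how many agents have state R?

2

t=1: a0@(2,3):P a1@(0,2):R a2@(3,1):R a4@(4,1):P a5@(2,2):P a6@(4,1):P a8@(0,3):R
t=2: a0@(1,3):P a2@(2,1):R a4@(3,1):P a5@(1,2):P a6@(3,1):P a8@(4,3):R
t=3: a0@(0,3):P a2@(1,1):R a4@(2,1):P a5@(2,2):P a6@(2,1):P a8@(3,3):R
t=4: a0@(4,3):P a2@(0,1):R a4@(1,1):P a5@(1,2):P a6@(1,1):P a8@(2,3):R
t=5: a0@(3,3):P a2@(4,1):R a4@(0,1):P a5@(0,2):P a6@(0,1):P a8@(1,3):R
t=6: a0@(2,3):P a2@(3,1):R a4@(4,1):P a5@(4,2):P a6@(4,1):P a8@(0,3):R
t=7: a0@(1,3):P a2@(2,1):R a4@(3,1):P a5@(3,2):P a6@(3,1):P a8@(4,3):R
t=8: a0@(0,3):P a2@(1,1):R a4@(2,1):P a5@(2,2):P a6@(2,1):P a8@(3,3):R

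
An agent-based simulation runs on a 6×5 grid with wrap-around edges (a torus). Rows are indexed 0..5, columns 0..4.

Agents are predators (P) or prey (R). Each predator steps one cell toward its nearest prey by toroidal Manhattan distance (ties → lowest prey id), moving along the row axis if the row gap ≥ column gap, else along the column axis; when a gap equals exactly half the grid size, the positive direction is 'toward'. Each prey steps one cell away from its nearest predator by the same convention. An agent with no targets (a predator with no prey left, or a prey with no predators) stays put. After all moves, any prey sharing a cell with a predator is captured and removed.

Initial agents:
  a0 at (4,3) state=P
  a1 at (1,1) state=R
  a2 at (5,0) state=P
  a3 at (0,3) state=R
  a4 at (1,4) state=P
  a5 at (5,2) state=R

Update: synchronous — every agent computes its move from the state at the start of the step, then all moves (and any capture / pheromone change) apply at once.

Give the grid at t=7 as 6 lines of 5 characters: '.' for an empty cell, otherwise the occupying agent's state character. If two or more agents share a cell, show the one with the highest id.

t=1: a0@(5,3):P a1@(1,2):R a2@(5,1):P a3@(1,3):R a4@(1,0):P a5@(0,2):R
t=2: a0@(0,3):P a1@(1,3):R a2@(0,1):P a3@(2,3):R a4@(1,1):P a5@(1,2):R
t=3: a0@(1,3):P a1@(2,3):R a2@(1,1):P a3@(3,3):R a4@(1,2):P
t=4: a0@(2,3):P a1@(3,3):R a2@(1,2):P a3@(4,3):R a4@(2,2):P
t=5: a0@(3,3):P a1@(4,3):R a2@(2,2):P a3@(5,3):R a4@(3,2):P
t=6: a0@(4,3):P a1@(5,3):R a2@(3,2):P a3@(0,3):R a4@(4,2):P
t=7: a0@(5,3):P a1@(0,3):R a2@(4,2):P a3@(1,3):R a4@(5,2):P

...R.
...R.
.....
.....
..P..
..PP.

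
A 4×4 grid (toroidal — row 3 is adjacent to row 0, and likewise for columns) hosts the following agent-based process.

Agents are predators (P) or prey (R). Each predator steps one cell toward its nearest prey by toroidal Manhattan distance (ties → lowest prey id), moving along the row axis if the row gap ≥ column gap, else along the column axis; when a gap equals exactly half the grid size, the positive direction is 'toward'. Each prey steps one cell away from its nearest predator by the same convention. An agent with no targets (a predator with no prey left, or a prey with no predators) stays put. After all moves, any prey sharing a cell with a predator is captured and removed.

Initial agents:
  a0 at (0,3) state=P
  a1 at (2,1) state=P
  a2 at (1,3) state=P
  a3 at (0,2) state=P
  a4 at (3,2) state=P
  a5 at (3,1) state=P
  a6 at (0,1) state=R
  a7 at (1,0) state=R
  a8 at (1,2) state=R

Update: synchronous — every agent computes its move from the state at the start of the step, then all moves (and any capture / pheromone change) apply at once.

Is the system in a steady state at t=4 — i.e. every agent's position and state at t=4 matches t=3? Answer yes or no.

yes

t=1: a0@(0,0):P a1@(3,1):P a2@(1,0):P a3@(0,1):P a4@(0,2):P a5@(0,1):P a7@(1,1):R a8@(1,1):R
t=2: a0@(1,0):P a1@(0,1):P a2@(1,1):P a3@(1,1):P a4@(1,2):P a5@(1,1):P
t=3: (unchanged — steady state)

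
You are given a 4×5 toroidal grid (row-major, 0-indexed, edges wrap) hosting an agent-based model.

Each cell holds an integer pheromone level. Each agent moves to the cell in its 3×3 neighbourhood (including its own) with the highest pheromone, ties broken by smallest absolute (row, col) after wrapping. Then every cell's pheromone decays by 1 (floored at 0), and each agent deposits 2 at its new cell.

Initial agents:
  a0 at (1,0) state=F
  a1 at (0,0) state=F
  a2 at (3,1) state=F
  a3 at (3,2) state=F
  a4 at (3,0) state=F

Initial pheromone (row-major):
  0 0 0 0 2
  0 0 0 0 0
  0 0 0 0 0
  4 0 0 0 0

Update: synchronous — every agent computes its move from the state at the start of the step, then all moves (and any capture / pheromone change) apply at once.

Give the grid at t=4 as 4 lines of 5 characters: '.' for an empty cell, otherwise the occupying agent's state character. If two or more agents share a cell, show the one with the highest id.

t=1: a0@(0,4) a1@(3,0) a2@(3,0) a3@(0,1) a4@(3,0) | pheromone: 0 2 0 0 3 / 0 0 0 0 0 / 0 0 0 0 0 / 9 0 0 0 0
t=2: a0@(3,0) a1@(3,0) a2@(3,0) a3@(3,0) a4@(3,0) | pheromone: 0 1 0 0 2 / 0 0 0 0 0 / 0 0 0 0 0 / 18 0 0 0 0
t=3: a0@(3,0) a1@(3,0) a2@(3,0) a3@(3,0) a4@(3,0) | pheromone: 0 0 0 0 1 / 0 0 0 0 0 / 0 0 0 0 0 / 27 0 0 0 0
t=4: a0@(3,0) a1@(3,0) a2@(3,0) a3@(3,0) a4@(3,0) | pheromone: 0 0 0 0 0 / 0 0 0 0 0 / 0 0 0 0 0 / 36 0 0 0 0

.....
.....
.....
F....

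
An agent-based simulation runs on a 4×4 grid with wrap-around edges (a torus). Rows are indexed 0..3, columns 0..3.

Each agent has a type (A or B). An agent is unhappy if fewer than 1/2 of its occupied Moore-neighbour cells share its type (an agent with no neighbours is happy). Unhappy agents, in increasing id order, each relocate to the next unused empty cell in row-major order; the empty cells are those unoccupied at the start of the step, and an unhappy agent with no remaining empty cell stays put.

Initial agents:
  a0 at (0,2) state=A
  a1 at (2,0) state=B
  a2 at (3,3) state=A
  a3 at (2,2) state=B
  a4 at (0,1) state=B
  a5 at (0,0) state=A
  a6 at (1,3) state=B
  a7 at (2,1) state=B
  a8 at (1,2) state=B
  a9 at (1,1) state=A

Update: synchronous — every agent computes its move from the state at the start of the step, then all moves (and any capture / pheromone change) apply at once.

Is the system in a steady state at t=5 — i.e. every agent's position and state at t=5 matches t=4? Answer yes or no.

yes

t=1: a0@(0,3):A a1@(2,0):B a2@(3,3):A a3@(2,2):B a4@(1,0):B a5@(0,0):A a6@(1,3):B a7@(2,1):B a8@(1,2):B a9@(2,3):A
t=2: a0@(0,1):A a1@(2,0):B a2@(3,3):A a3@(2,2):B a4@(1,0):B a5@(0,0):A a6@(1,3):B a7@(2,1):B a8@(1,2):B a9@(0,2):A
t=3: (unchanged — steady state)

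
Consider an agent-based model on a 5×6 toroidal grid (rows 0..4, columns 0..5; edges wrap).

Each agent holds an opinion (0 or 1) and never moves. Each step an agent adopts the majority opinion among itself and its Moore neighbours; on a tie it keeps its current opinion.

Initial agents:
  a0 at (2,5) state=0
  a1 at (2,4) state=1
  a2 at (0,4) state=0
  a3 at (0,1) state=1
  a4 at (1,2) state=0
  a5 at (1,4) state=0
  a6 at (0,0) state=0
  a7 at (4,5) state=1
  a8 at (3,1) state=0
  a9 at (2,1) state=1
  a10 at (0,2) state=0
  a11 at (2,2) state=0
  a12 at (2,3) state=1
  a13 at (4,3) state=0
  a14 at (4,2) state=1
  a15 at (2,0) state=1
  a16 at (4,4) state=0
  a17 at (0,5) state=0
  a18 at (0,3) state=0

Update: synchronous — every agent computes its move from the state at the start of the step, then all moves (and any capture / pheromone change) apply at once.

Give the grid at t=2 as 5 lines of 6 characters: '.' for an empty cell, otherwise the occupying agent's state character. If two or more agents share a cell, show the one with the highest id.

t=1: a0@(2,5):0 a1@(2,4):1 a2@(0,4):0 a3@(0,1):0 a4@(1,2):0 a5@(1,4):0 a6@(0,0):0 a7@(4,5):0 a8@(3,1):1 a9@(2,1):0 a10@(0,2):0 a11@(2,2):0 a12@(2,3):0 a13@(4,3):0 a14@(4,2):0 a15@(2,0):1 a16@(4,4):0 a17@(0,5):0 a18@(0,3):0
t=2: a0@(2,5):0 a1@(2,4):0 a2@(0,4):0 a3@(0,1):0 a4@(1,2):0 a5@(1,4):0 a6@(0,0):0 a7@(4,5):0 a8@(3,1):0 a9@(2,1):0 a10@(0,2):0 a11@(2,2):0 a12@(2,3):0 a13@(4,3):0 a14@(4,2):0 a15@(2,0):1 a16@(4,4):0 a17@(0,5):0 a18@(0,3):0

000000
..0.0.
100000
.0....
..0000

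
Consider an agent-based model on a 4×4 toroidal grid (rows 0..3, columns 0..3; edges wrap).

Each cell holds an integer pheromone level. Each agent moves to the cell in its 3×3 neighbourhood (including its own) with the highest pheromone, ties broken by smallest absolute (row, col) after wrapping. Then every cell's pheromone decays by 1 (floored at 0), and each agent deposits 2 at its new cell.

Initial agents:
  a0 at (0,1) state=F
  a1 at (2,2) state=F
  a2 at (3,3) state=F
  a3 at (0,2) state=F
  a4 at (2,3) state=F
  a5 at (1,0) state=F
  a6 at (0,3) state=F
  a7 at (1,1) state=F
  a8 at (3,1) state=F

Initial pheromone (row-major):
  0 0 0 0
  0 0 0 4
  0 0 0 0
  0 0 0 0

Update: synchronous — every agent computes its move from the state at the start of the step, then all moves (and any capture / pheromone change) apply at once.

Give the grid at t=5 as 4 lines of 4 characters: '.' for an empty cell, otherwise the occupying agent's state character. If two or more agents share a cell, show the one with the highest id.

....
...F
....
....

t=1: a0@(0,0) a1@(1,3) a2@(0,0) a3@(1,3) a4@(1,3) a5@(1,3) a6@(1,3) a7@(0,0) a8@(0,0) | pheromone: 8 0 0 0 / 0 0 0 13 / 0 0 0 0 / 0 0 0 0
t=2: a0@(1,3) a1@(1,3) a2@(1,3) a3@(1,3) a4@(1,3) a5@(1,3) a6@(1,3) a7@(1,3) a8@(1,3) | pheromone: 7 0 0 0 / 0 0 0 30 / 0 0 0 0 / 0 0 0 0
t=3: a0@(1,3) a1@(1,3) a2@(1,3) a3@(1,3) a4@(1,3) a5@(1,3) a6@(1,3) a7@(1,3) a8@(1,3) | pheromone: 6 0 0 0 / 0 0 0 47 / 0 0 0 0 / 0 0 0 0
t=4: a0@(1,3) a1@(1,3) a2@(1,3) a3@(1,3) a4@(1,3) a5@(1,3) a6@(1,3) a7@(1,3) a8@(1,3) | pheromone: 5 0 0 0 / 0 0 0 64 / 0 0 0 0 / 0 0 0 0
t=5: a0@(1,3) a1@(1,3) a2@(1,3) a3@(1,3) a4@(1,3) a5@(1,3) a6@(1,3) a7@(1,3) a8@(1,3) | pheromone: 4 0 0 0 / 0 0 0 81 / 0 0 0 0 / 0 0 0 0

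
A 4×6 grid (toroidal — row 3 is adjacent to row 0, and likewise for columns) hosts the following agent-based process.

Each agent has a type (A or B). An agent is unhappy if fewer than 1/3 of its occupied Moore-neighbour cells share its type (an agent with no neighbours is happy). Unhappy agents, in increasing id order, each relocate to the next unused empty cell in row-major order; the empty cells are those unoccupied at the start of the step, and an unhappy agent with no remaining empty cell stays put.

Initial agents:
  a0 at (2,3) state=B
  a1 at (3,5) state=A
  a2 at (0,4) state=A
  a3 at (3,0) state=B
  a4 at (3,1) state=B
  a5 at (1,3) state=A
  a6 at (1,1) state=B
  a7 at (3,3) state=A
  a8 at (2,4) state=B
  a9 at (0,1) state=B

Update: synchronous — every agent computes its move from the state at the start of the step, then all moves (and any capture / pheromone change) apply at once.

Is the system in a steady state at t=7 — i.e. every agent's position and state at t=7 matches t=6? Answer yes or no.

yes

t=1: a0@(2,3):B a1@(3,5):A a2@(0,4):A a3@(3,0):B a4@(3,1):B a5@(1,3):A a6@(1,1):B a7@(3,3):A a8@(0,0):B a9@(0,1):B
t=2: a0@(0,2):B a1@(3,5):A a2@(0,4):A a3@(3,0):B a4@(3,1):B a5@(1,3):A a6@(1,1):B a7@(3,3):A a8@(0,0):B a9@(0,1):B
t=3: (unchanged — steady state)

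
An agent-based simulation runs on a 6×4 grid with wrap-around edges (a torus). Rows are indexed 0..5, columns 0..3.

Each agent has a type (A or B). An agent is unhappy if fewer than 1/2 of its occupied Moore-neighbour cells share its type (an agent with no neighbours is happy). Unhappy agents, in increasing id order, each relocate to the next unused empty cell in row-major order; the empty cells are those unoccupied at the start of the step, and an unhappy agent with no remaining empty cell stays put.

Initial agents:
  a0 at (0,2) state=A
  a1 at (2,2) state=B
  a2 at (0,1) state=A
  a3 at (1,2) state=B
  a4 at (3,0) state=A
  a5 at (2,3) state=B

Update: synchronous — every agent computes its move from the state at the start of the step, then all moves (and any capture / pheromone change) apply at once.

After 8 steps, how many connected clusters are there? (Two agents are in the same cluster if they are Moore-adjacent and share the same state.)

t=1: a0@(0,2):A a1@(2,2):B a2@(0,1):A a3@(1,2):B a4@(0,0):A a5@(2,3):B
t=2: (unchanged — steady state)

2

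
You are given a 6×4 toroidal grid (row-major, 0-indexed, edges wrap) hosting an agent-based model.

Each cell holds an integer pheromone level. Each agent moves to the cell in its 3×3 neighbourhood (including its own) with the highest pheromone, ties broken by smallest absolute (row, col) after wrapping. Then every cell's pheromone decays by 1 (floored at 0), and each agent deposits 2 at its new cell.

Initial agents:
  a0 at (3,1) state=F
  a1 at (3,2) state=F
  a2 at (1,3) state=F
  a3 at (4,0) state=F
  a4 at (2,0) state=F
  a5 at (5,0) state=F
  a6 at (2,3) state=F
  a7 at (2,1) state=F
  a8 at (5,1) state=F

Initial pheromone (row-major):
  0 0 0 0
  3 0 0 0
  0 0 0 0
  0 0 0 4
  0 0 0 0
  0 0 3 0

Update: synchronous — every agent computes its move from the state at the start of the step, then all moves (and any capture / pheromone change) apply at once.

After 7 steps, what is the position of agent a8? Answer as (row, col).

(5, 2)

t=1: a0@(2,0) a1@(3,3) a2@(1,0) a3@(3,3) a4@(3,3) a5@(0,0) a6@(3,3) a7@(1,0) a8@(5,2) | pheromone: 2 0 0 0 / 6 0 0 0 / 2 0 0 0 / 0 0 0 11 / 0 0 0 0 / 0 0 4 0
t=2: a0@(3,3) a1@(3,3) a2@(1,0) a3@(3,3) a4@(3,3) a5@(1,0) a6@(3,3) a7@(1,0) a8@(5,2) | pheromone: 1 0 0 0 / 11 0 0 0 / 1 0 0 0 / 0 0 0 20 / 0 0 0 0 / 0 0 5 0
t=3: a0@(3,3) a1@(3,3) a2@(1,0) a3@(3,3) a4@(3,3) a5@(1,0) a6@(3,3) a7@(1,0) a8@(5,2) | pheromone: 0 0 0 0 / 16 0 0 0 / 0 0 0 0 / 0 0 0 29 / 0 0 0 0 / 0 0 6 0
t=4: a0@(3,3) a1@(3,3) a2@(1,0) a3@(3,3) a4@(3,3) a5@(1,0) a6@(3,3) a7@(1,0) a8@(5,2) | pheromone: 0 0 0 0 / 21 0 0 0 / 0 0 0 0 / 0 0 0 38 / 0 0 0 0 / 0 0 7 0
t=5: a0@(3,3) a1@(3,3) a2@(1,0) a3@(3,3) a4@(3,3) a5@(1,0) a6@(3,3) a7@(1,0) a8@(5,2) | pheromone: 0 0 0 0 / 26 0 0 0 / 0 0 0 0 / 0 0 0 47 / 0 0 0 0 / 0 0 8 0
t=6: a0@(3,3) a1@(3,3) a2@(1,0) a3@(3,3) a4@(3,3) a5@(1,0) a6@(3,3) a7@(1,0) a8@(5,2) | pheromone: 0 0 0 0 / 31 0 0 0 / 0 0 0 0 / 0 0 0 56 / 0 0 0 0 / 0 0 9 0
t=7: a0@(3,3) a1@(3,3) a2@(1,0) a3@(3,3) a4@(3,3) a5@(1,0) a6@(3,3) a7@(1,0) a8@(5,2) | pheromone: 0 0 0 0 / 36 0 0 0 / 0 0 0 0 / 0 0 0 65 / 0 0 0 0 / 0 0 10 0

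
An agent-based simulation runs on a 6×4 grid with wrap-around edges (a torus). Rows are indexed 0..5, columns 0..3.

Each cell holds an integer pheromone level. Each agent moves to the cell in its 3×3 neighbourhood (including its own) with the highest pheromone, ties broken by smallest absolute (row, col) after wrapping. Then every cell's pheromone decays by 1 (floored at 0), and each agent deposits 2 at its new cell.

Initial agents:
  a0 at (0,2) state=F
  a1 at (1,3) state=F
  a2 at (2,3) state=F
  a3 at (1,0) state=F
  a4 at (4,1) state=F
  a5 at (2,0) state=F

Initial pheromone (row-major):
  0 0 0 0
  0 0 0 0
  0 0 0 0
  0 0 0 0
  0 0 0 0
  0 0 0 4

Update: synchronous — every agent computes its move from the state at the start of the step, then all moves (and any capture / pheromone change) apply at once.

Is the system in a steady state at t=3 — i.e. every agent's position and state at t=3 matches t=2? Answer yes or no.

t=1: a0@(5,3) a1@(0,0) a2@(1,0) a3@(0,0) a4@(3,0) a5@(1,0) | pheromone: 4 0 0 0 / 4 0 0 0 / 0 0 0 0 / 2 0 0 0 / 0 0 0 0 / 0 0 0 5
t=2: a0@(5,3) a1@(5,3) a2@(0,0) a3@(5,3) a4@(3,0) a5@(0,0) | pheromone: 7 0 0 0 / 3 0 0 0 / 0 0 0 0 / 3 0 0 0 / 0 0 0 0 / 0 0 0 10
t=3: a0@(5,3) a1@(5,3) a2@(5,3) a3@(5,3) a4@(3,0) a5@(5,3) | pheromone: 6 0 0 0 / 2 0 0 0 / 0 0 0 0 / 4 0 0 0 / 0 0 0 0 / 0 0 0 19

no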